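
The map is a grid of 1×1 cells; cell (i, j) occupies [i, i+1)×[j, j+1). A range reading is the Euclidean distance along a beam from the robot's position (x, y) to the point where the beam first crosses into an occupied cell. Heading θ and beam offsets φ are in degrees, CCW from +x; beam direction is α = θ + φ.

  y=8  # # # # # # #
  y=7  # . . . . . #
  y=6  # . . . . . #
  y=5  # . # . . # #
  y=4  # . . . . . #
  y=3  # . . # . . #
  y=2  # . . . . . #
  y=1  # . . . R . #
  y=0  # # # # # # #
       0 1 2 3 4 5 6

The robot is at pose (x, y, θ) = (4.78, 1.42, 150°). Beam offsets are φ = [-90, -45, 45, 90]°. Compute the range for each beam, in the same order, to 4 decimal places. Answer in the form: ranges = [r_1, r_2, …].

ranges = [2.4400, 6.8121, 1.6228, 0.4850]

beam 1: φ=-90°, α=60°
  direction (0.5000, 0.8660); cell (4,1); t to first gridline: x 0.4400, y 0.6697 (then +2.0000 / +1.1547)
    (5,1) via x @ 0.4400
    (5,2) via y @ 0.6697
    (5,3) via y @ 1.8244
    (6,3) via x @ 2.4400  # hit
  → r_1 = 2.4400
beam 2: φ=-45°, α=105°
  direction (-0.2588, 0.9659); cell (4,1); t to first gridline: x 3.0137, y 0.6005 (then +3.8637 / +1.0353)
    (4,2) via y @ 0.6005
    (4,3) via y @ 1.6357
    (4,4) via y @ 2.6710
    (3,4) via x @ 3.0137
    (3,5) via y @ 3.7063
    (3,6) via y @ 4.7416
    (3,7) via y @ 5.7768
    (3,8) via y @ 6.8121  # hit
  → r_2 = 6.8121
beam 3: φ=45°, α=195°
  direction (-0.9659, -0.2588); cell (4,1); t to first gridline: x 0.8075, y 1.6228 (then +1.0353 / +3.8637)
    (3,1) via x @ 0.8075
    (3,0) via y @ 1.6228  # hit
  → r_3 = 1.6228
beam 4: φ=90°, α=240°
  direction (-0.5000, -0.8660); cell (4,1); t to first gridline: x 1.5600, y 0.4850 (then +2.0000 / +1.1547)
    (4,0) via y @ 0.4850  # hit
  → r_4 = 0.4850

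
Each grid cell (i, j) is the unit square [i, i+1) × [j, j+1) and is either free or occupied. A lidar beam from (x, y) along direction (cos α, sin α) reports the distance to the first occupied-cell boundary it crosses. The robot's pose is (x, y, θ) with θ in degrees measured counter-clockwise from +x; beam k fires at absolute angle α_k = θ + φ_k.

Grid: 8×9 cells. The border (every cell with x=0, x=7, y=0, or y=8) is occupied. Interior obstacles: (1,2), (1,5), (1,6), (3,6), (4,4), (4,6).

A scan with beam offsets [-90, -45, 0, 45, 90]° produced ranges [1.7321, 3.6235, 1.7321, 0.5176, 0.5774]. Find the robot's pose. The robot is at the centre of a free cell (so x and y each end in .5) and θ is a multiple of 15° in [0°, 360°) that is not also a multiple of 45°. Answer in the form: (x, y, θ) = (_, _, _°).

(x, y, θ) = (5.5, 4.5, 120°)

Candidates: 36 free-cell centres × 16 headings = 576 poses. Raycast each; keep the one whose scan matches to 4 dp.
  (2.5, 4.5, 150°): beam 2 = 1.9319 ≠ 3.6235 ✗
  (3.5, 5.5, 285°): beam 1 = 1.5529 ≠ 1.7321 ✗
  (1.5, 7.5, 255°): beam 1 = 0.5176 ≠ 1.7321 ✗
  …
  (5.5, 4.5, 120°): r_1=1.7321, r_2=3.6235, r_3=1.7321, r_4=0.5176, r_5=0.5774 — all match ✓
Only this pose fits every beam.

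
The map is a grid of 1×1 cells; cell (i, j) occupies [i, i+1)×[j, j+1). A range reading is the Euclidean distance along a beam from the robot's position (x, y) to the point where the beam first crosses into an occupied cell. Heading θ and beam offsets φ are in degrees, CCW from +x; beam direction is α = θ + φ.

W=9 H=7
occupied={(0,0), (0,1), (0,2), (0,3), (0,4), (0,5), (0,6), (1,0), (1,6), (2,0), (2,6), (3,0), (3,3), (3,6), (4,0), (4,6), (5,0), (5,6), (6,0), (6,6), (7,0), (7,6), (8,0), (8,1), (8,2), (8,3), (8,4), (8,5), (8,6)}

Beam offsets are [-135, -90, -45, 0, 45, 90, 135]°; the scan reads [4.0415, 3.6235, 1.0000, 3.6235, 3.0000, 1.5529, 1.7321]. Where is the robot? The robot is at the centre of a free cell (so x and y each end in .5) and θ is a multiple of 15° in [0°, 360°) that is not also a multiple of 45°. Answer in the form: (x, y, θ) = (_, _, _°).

Enumerate (i+0.5, j+0.5, θ) over the 34 free cells and 16 admissible headings. For each, cast all 7 beams and compare to the given ranges.
  (3.5, 1.5, 345°): beam 1 = 1.0000 ≠ 4.0415 ✗
  (2.5, 2.5, 210°): beam 1 = 3.6235 ≠ 4.0415 ✗
  (6.5, 5.5, 60°): beam 1 = 4.6587 ≠ 4.0415 ✗
  …
  (4.5, 2.5, 165°): r_1=4.0415, r_2=3.6235, r_3=1.0000, r_4=3.6235, r_5=3.0000, r_6=1.5529, r_7=1.7321 — all match ✓
Only this pose fits every beam.

(x, y, θ) = (4.5, 2.5, 165°)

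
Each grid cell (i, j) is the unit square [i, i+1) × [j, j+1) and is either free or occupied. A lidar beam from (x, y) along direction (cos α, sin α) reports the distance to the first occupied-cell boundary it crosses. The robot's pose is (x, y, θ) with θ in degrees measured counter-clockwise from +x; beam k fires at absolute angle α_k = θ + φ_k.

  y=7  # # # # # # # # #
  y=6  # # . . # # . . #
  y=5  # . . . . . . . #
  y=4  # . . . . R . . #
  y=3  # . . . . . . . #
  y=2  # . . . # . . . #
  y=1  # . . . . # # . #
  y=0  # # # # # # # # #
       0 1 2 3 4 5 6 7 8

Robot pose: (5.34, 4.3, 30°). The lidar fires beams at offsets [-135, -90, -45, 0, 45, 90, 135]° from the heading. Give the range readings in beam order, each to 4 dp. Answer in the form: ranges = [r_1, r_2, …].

beam 1: φ=-135°, α=255°
  direction (-0.2588, -0.9659); cell (5,4); t to first gridline: x 1.3137, y 0.3106 (then +3.8637 / +1.0353)
    (5,3) via y @ 0.3106
    (4,3) via x @ 1.3137
    (4,2) via y @ 1.3459  # hit
  → r_1 = 1.3459
beam 2: φ=-90°, α=300°
  direction (0.5000, -0.8660); cell (5,4); t to first gridline: x 1.3200, y 0.3464 (then +2.0000 / +1.1547)
    (5,3) via y @ 0.3464
    (6,3) via x @ 1.3200
    (6,2) via y @ 1.5011
    (6,1) via y @ 2.6558  # hit
  → r_2 = 2.6558
beam 3: φ=-45°, α=345°
  direction (0.9659, -0.2588); cell (5,4); t to first gridline: x 0.6833, y 1.1591 (then +1.0353 / +3.8637)
    (6,4) via x @ 0.6833
    (6,3) via y @ 1.1591
    (7,3) via x @ 1.7186
    (8,3) via x @ 2.7538  # hit
  → r_3 = 2.7538
beam 4: φ=0°, α=30°
  direction (0.8660, 0.5000); cell (5,4); t to first gridline: x 0.7621, y 1.4000 (then +1.1547 / +2.0000)
    (6,4) via x @ 0.7621
    (6,5) via y @ 1.4000
    (7,5) via x @ 1.9168
    (8,5) via x @ 3.0715  # hit
  → r_4 = 3.0715
beam 5: φ=45°, α=75°
  direction (0.2588, 0.9659); cell (5,4); t to first gridline: x 2.5500, y 0.7247 (then +3.8637 / +1.0353)
    (5,5) via y @ 0.7247
    (5,6) via y @ 1.7600  # hit
  → r_5 = 1.7600
beam 6: φ=90°, α=120°
  direction (-0.5000, 0.8660); cell (5,4); t to first gridline: x 0.6800, y 0.8083 (then +2.0000 / +1.1547)
    (4,4) via x @ 0.6800
    (4,5) via y @ 0.8083
    (4,6) via y @ 1.9630  # hit
  → r_6 = 1.9630
beam 7: φ=135°, α=165°
  direction (-0.9659, 0.2588); cell (5,4); t to first gridline: x 0.3520, y 2.7046 (then +1.0353 / +3.8637)
    (4,4) via x @ 0.3520
    (3,4) via x @ 1.3873
    (2,4) via x @ 2.4225
    (2,5) via y @ 2.7046
    (1,5) via x @ 3.4578
    (0,5) via x @ 4.4931  # hit
  → r_7 = 4.4931

ranges = [1.3459, 2.6558, 2.7538, 3.0715, 1.7600, 1.9630, 4.4931]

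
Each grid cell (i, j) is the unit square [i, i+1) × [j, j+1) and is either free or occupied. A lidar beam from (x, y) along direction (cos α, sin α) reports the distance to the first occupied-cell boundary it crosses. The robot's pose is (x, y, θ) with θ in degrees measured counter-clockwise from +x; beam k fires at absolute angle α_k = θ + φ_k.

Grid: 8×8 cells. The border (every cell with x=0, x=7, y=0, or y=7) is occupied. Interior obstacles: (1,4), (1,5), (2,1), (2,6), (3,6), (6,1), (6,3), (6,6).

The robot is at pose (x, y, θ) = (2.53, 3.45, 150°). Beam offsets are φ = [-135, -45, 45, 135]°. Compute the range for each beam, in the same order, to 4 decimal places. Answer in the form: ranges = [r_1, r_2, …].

beam 1: φ=-135°, α=15°
  dir = (cos 15°, sin 15°) = (0.9659, 0.2588); from cell (2,3)
  next x-line at t=0.4866, next y-line at t=2.1250; Δt_x=1.0353, Δt_y=3.8637
    x: enter (3,3) at t=0.4866
    x: enter (4,3) at t=1.5219
    y: enter (4,4) at t=2.1250
    x: enter (5,4) at t=2.5571
    x: enter (6,4) at t=3.5924
    x: enter (7,4) at t=4.6277 ← occupied
  → r_1 = 4.6277
beam 2: φ=-45°, α=105°
  dir = (cos 105°, sin 105°) = (-0.2588, 0.9659); from cell (2,3)
  next x-line at t=2.0478, next y-line at t=0.5694; Δt_x=3.8637, Δt_y=1.0353
    y: enter (2,4) at t=0.5694
    y: enter (2,5) at t=1.6047
    x: enter (1,5) at t=2.0478 ← occupied
  → r_2 = 2.0478
beam 3: φ=45°, α=195°
  dir = (cos 195°, sin 195°) = (-0.9659, -0.2588); from cell (2,3)
  next x-line at t=0.5487, next y-line at t=1.7387; Δt_x=1.0353, Δt_y=3.8637
    x: enter (1,3) at t=0.5487
    x: enter (0,3) at t=1.5840 ← occupied
  → r_3 = 1.5840
beam 4: φ=135°, α=285°
  dir = (cos 285°, sin 285°) = (0.2588, -0.9659); from cell (2,3)
  next x-line at t=1.8159, next y-line at t=0.4659; Δt_x=3.8637, Δt_y=1.0353
    y: enter (2,2) at t=0.4659
    y: enter (2,1) at t=1.5012 ← occupied
  → r_4 = 1.5012

ranges = [4.6277, 2.0478, 1.5840, 1.5012]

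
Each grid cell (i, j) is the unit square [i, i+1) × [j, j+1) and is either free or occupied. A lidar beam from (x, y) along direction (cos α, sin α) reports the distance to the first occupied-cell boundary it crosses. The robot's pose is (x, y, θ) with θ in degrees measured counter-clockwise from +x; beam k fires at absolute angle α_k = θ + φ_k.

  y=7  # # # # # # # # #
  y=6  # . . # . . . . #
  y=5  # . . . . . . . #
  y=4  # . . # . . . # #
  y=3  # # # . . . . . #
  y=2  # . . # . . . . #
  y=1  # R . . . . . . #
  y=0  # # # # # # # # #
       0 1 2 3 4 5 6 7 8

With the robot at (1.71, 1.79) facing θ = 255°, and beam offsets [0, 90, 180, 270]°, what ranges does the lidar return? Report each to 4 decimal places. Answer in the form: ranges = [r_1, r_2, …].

beam 1: φ=0°, α=255°
  direction (-0.2588, -0.9659); cell (1,1); t to first gridline: x 2.7432, y 0.8179 (then +3.8637 / +1.0353)
    (1,0) via y @ 0.8179  # hit
  → r_1 = 0.8179
beam 2: φ=90°, α=345°
  direction (0.9659, -0.2588); cell (1,1); t to first gridline: x 0.3002, y 3.0523 (then +1.0353 / +3.8637)
    (2,1) via x @ 0.3002
    (3,1) via x @ 1.3355
    (4,1) via x @ 2.3708
    (4,0) via y @ 3.0523  # hit
  → r_2 = 3.0523
beam 3: φ=180°, α=75°
  direction (0.2588, 0.9659); cell (1,1); t to first gridline: x 1.1205, y 0.2174 (then +3.8637 / +1.0353)
    (1,2) via y @ 0.2174
    (2,2) via x @ 1.1205
    (2,3) via y @ 1.2527  # hit
  → r_3 = 1.2527
beam 4: φ=270°, α=165°
  direction (-0.9659, 0.2588); cell (1,1); t to first gridline: x 0.7350, y 0.8114 (then +1.0353 / +3.8637)
    (0,1) via x @ 0.7350  # hit
  → r_4 = 0.7350

ranges = [0.8179, 3.0523, 1.2527, 0.7350]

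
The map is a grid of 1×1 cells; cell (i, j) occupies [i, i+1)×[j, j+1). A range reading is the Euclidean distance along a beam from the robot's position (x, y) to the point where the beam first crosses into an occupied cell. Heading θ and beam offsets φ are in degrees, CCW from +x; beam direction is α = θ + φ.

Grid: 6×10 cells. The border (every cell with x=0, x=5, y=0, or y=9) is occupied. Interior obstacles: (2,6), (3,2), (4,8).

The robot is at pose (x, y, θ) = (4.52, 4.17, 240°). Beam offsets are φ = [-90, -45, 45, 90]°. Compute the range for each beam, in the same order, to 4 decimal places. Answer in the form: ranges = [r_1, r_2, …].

ranges = [4.0645, 3.6442, 1.8546, 0.5543]

beam 1: φ=-90°, α=150°
  cosα=-0.8660 sinα=0.5000 | (4,4) | tMaxX 0.6004 tMaxY 1.6600 | tΔX 1.1547 tΔY 2.0000
    t=0.6004 [x] (3,4)
    t=1.6600 [y] (3,5)
    t=1.7551 [x] (2,5)
    t=2.9098 [x] (1,5)
    t=3.6600 [y] (1,6)
    t=4.0645 [x] (0,6) — stop
  → r_1 = 4.0645
beam 2: φ=-45°, α=195°
  cosα=-0.9659 sinα=-0.2588 | (4,4) | tMaxX 0.5383 tMaxY 0.6568 | tΔX 1.0353 tΔY 3.8637
    t=0.5383 [x] (3,4)
    t=0.6568 [y] (3,3)
    t=1.5736 [x] (2,3)
    t=2.6089 [x] (1,3)
    t=3.6442 [x] (0,3) — stop
  → r_2 = 3.6442
beam 3: φ=45°, α=285°
  cosα=0.2588 sinα=-0.9659 | (4,4) | tMaxX 1.8546 tMaxY 0.1760 | tΔX 3.8637 tΔY 1.0353
    t=0.1760 [y] (4,3)
    t=1.2113 [y] (4,2)
    t=1.8546 [x] (5,2) — stop
  → r_3 = 1.8546
beam 4: φ=90°, α=330°
  cosα=0.8660 sinα=-0.5000 | (4,4) | tMaxX 0.5543 tMaxY 0.3400 | tΔX 1.1547 tΔY 2.0000
    t=0.3400 [y] (4,3)
    t=0.5543 [x] (5,3) — stop
  → r_4 = 0.5543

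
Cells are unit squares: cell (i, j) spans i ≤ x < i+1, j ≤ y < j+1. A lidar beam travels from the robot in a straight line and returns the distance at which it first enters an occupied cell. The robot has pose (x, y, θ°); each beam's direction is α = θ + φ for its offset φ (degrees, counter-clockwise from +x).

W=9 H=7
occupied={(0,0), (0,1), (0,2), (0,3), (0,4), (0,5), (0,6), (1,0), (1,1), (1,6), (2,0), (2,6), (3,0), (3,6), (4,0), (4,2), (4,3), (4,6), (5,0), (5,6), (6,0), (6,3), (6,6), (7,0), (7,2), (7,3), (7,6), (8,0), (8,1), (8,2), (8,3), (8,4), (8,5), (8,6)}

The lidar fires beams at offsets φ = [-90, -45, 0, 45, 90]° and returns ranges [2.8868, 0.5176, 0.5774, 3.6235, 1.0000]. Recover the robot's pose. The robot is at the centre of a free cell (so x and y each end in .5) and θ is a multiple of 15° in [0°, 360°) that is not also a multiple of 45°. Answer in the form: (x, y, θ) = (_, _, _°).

The pose lattice has 29·16 = 464 candidates. Test each by forward raycasting.
  (6.5, 5.5, 210°): beam 1 = 0.5774 ≠ 2.8868 ✗
  (5.5, 1.5, 195°): beam 1 = 1.9319 ≠ 2.8868 ✗
  (3.5, 2.5, 150°): beam 1 = 1.0000 ≠ 2.8868 ✗
  (2.5, 1.5, 330°): beam 1 = 0.5774 ≠ 2.8868 ✗
  …
  (4.5, 1.5, 120°): r_1=2.8868, r_2=0.5176, r_3=0.5774, r_4=3.6235, r_5=1.0000 — all match ✓
Unique over the lattice → pose = (4.5, 1.5, 120°).

(x, y, θ) = (4.5, 1.5, 120°)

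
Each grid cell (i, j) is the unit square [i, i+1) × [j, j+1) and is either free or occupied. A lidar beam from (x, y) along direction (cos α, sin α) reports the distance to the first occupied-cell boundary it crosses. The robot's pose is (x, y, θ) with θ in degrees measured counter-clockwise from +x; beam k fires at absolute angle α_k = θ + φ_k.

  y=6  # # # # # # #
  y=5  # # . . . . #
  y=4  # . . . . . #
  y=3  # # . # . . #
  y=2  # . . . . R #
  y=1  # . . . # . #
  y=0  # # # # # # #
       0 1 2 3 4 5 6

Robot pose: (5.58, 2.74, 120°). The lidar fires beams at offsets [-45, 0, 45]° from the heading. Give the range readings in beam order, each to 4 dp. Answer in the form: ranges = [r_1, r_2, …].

beam 1: φ=-45°, α=75°
  cosα=0.2588 sinα=0.9659 | (5,2) | tMaxX 1.6228 tMaxY 0.2692 | tΔX 3.8637 tΔY 1.0353
    t=0.2692 [y] (5,3)
    t=1.3044 [y] (5,4)
    t=1.6228 [x] (6,4) — stop
  → r_1 = 1.6228
beam 2: φ=0°, α=120°
  cosα=-0.5000 sinα=0.8660 | (5,2) | tMaxX 1.1600 tMaxY 0.3002 | tΔX 2.0000 tΔY 1.1547
    t=0.3002 [y] (5,3)
    t=1.1600 [x] (4,3)
    t=1.4549 [y] (4,4)
    t=2.6096 [y] (4,5)
    t=3.1600 [x] (3,5)
    t=3.7643 [y] (3,6) — stop
  → r_2 = 3.7643
beam 3: φ=45°, α=165°
  cosα=-0.9659 sinα=0.2588 | (5,2) | tMaxX 0.6005 tMaxY 1.0046 | tΔX 1.0353 tΔY 3.8637
    t=0.6005 [x] (4,2)
    t=1.0046 [y] (4,3)
    t=1.6357 [x] (3,3) — stop
  → r_3 = 1.6357

ranges = [1.6228, 3.7643, 1.6357]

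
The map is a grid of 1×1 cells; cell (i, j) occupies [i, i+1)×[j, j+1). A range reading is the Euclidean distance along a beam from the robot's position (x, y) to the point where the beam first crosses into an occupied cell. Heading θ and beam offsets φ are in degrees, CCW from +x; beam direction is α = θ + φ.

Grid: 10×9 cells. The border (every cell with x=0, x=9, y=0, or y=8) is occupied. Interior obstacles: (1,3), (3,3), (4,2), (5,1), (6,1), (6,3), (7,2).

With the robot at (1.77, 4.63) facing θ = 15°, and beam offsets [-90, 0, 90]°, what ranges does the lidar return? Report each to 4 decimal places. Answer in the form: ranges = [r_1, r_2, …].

ranges = [0.6522, 7.4850, 2.9751]

beam 1: φ=-90°, α=285°
  dir = (cos 285°, sin 285°) = (0.2588, -0.9659); from cell (1,4)
  next x-line at t=0.8887, next y-line at t=0.6522; Δt_x=3.8637, Δt_y=1.0353
    y: enter (1,3) at t=0.6522 ← occupied
  → r_1 = 0.6522
beam 2: φ=0°, α=15°
  dir = (cos 15°, sin 15°) = (0.9659, 0.2588); from cell (1,4)
  next x-line at t=0.2381, next y-line at t=1.4296; Δt_x=1.0353, Δt_y=3.8637
    x: enter (2,4) at t=0.2381
    x: enter (3,4) at t=1.2734
    y: enter (3,5) at t=1.4296
    x: enter (4,5) at t=2.3087
    x: enter (5,5) at t=3.3439
    x: enter (6,5) at t=4.3792
    y: enter (6,6) at t=5.2933
    x: enter (7,6) at t=5.4145
    x: enter (8,6) at t=6.4498
    x: enter (9,6) at t=7.4850 ← occupied
  → r_2 = 7.4850
beam 3: φ=90°, α=105°
  dir = (cos 105°, sin 105°) = (-0.2588, 0.9659); from cell (1,4)
  next x-line at t=2.9751, next y-line at t=0.3831; Δt_x=3.8637, Δt_y=1.0353
    y: enter (1,5) at t=0.3831
    y: enter (1,6) at t=1.4183
    y: enter (1,7) at t=2.4536
    x: enter (0,7) at t=2.9751 ← occupied
  → r_3 = 2.9751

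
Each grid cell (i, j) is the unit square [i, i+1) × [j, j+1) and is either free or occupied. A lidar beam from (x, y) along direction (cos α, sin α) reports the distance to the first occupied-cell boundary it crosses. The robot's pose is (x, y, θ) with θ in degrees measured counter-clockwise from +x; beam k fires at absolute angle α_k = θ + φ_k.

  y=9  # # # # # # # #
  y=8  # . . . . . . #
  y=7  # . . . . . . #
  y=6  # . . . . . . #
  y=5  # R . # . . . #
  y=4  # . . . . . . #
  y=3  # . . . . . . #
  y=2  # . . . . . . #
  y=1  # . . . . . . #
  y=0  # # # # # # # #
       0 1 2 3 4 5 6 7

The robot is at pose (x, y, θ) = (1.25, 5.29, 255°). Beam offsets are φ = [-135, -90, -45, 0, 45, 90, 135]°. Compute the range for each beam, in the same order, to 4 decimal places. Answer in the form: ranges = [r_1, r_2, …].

beam 1: φ=-135°, α=120°
  dir = (cos 120°, sin 120°) = (-0.5000, 0.8660); from cell (1,5)
  next x-line at t=0.5000, next y-line at t=0.8198; Δt_x=2.0000, Δt_y=1.1547
    x: enter (0,5) at t=0.5000 ← occupied
  → r_1 = 0.5000
beam 2: φ=-90°, α=165°
  dir = (cos 165°, sin 165°) = (-0.9659, 0.2588); from cell (1,5)
  next x-line at t=0.2588, next y-line at t=2.7432; Δt_x=1.0353, Δt_y=3.8637
    x: enter (0,5) at t=0.2588 ← occupied
  → r_2 = 0.2588
beam 3: φ=-45°, α=210°
  dir = (cos 210°, sin 210°) = (-0.8660, -0.5000); from cell (1,5)
  next x-line at t=0.2887, next y-line at t=0.5800; Δt_x=1.1547, Δt_y=2.0000
    x: enter (0,5) at t=0.2887 ← occupied
  → r_3 = 0.2887
beam 4: φ=0°, α=255°
  dir = (cos 255°, sin 255°) = (-0.2588, -0.9659); from cell (1,5)
  next x-line at t=0.9659, next y-line at t=0.3002; Δt_x=3.8637, Δt_y=1.0353
    y: enter (1,4) at t=0.3002
    x: enter (0,4) at t=0.9659 ← occupied
  → r_4 = 0.9659
beam 5: φ=45°, α=300°
  dir = (cos 300°, sin 300°) = (0.5000, -0.8660); from cell (1,5)
  next x-line at t=1.5000, next y-line at t=0.3349; Δt_x=2.0000, Δt_y=1.1547
    y: enter (1,4) at t=0.3349
    y: enter (1,3) at t=1.4896
    x: enter (2,3) at t=1.5000
    y: enter (2,2) at t=2.6443
    x: enter (3,2) at t=3.5000
    y: enter (3,1) at t=3.7990
    y: enter (3,0) at t=4.9537 ← occupied
  → r_5 = 4.9537
beam 6: φ=90°, α=345°
  dir = (cos 345°, sin 345°) = (0.9659, -0.2588); from cell (1,5)
  next x-line at t=0.7765, next y-line at t=1.1205; Δt_x=1.0353, Δt_y=3.8637
    x: enter (2,5) at t=0.7765
    y: enter (2,4) at t=1.1205
    x: enter (3,4) at t=1.8117
    x: enter (4,4) at t=2.8470
    x: enter (5,4) at t=3.8823
    x: enter (6,4) at t=4.9176
    y: enter (6,3) at t=4.9842
    x: enter (7,3) at t=5.9528 ← occupied
  → r_6 = 5.9528
beam 7: φ=135°, α=30°
  dir = (cos 30°, sin 30°) = (0.8660, 0.5000); from cell (1,5)
  next x-line at t=0.8660, next y-line at t=1.4200; Δt_x=1.1547, Δt_y=2.0000
    x: enter (2,5) at t=0.8660
    y: enter (2,6) at t=1.4200
    x: enter (3,6) at t=2.0207
    x: enter (4,6) at t=3.1754
    y: enter (4,7) at t=3.4200
    x: enter (5,7) at t=4.3301
    y: enter (5,8) at t=5.4200
    x: enter (6,8) at t=5.4848
    x: enter (7,8) at t=6.6395 ← occupied
  → r_7 = 6.6395

ranges = [0.5000, 0.2588, 0.2887, 0.9659, 4.9537, 5.9528, 6.6395]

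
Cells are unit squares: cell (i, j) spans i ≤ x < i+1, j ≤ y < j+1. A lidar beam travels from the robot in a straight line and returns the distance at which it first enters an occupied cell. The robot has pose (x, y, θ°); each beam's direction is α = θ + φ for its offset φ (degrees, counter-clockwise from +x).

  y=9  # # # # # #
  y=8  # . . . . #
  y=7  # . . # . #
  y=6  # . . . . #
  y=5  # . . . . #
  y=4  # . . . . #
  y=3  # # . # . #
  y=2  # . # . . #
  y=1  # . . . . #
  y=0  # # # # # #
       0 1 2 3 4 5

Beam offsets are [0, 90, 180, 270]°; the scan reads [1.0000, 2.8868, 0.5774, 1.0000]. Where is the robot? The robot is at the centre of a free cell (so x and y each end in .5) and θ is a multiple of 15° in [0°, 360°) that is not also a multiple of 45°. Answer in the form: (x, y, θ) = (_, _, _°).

Enumerate (i+0.5, j+0.5, θ) over the 28 free cells and 16 admissible headings. For each, cast all 4 beams and compare to the given ranges.
  (1.5, 5.5, 165°): beam 1 = 0.5176 ≠ 1.0000 ✗
  (3.5, 2.5, 120°): beam 1 = 0.5774 ≠ 1.0000 ✗
  (2.5, 4.5, 30°): beam 1 = 2.8868 ≠ 1.0000 ✗
  (3.5, 5.5, 345°): beam 1 = 1.5529 ≠ 1.0000 ✗
  …
  (4.5, 6.5, 150°): r_1=1.0000, r_2=2.8868, r_3=0.5774, r_4=1.0000 — all match ✓
No second candidate reproduces the full scan.

(x, y, θ) = (4.5, 6.5, 150°)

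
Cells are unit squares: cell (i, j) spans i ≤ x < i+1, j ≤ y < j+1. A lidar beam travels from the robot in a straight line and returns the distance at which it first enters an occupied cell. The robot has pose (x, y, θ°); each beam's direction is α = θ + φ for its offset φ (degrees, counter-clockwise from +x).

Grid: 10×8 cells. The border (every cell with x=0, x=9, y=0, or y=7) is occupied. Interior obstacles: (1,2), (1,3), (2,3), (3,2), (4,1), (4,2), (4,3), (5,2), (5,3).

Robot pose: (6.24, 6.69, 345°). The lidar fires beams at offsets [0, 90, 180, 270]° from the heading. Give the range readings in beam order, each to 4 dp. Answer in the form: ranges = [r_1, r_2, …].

beam 1: φ=0°, α=345°
  dir = (cos 345°, sin 345°) = (0.9659, -0.2588); from cell (6,6)
  next x-line at t=0.7868, next y-line at t=2.6660; Δt_x=1.0353, Δt_y=3.8637
    x: enter (7,6) at t=0.7868
    x: enter (8,6) at t=1.8221
    y: enter (8,5) at t=2.6660
    x: enter (9,5) at t=2.8574 ← occupied
  → r_1 = 2.8574
beam 2: φ=90°, α=75°
  dir = (cos 75°, sin 75°) = (0.2588, 0.9659); from cell (6,6)
  next x-line at t=2.9364, next y-line at t=0.3209; Δt_x=3.8637, Δt_y=1.0353
    y: enter (6,7) at t=0.3209 ← occupied
  → r_2 = 0.3209
beam 3: φ=180°, α=165°
  dir = (cos 165°, sin 165°) = (-0.9659, 0.2588); from cell (6,6)
  next x-line at t=0.2485, next y-line at t=1.1977; Δt_x=1.0353, Δt_y=3.8637
    x: enter (5,6) at t=0.2485
    y: enter (5,7) at t=1.1977 ← occupied
  → r_3 = 1.1977
beam 4: φ=270°, α=255°
  dir = (cos 255°, sin 255°) = (-0.2588, -0.9659); from cell (6,6)
  next x-line at t=0.9273, next y-line at t=0.7143; Δt_x=3.8637, Δt_y=1.0353
    y: enter (6,5) at t=0.7143
    x: enter (5,5) at t=0.9273
    y: enter (5,4) at t=1.7496
    y: enter (5,3) at t=2.7849 ← occupied
  → r_4 = 2.7849

ranges = [2.8574, 0.3209, 1.1977, 2.7849]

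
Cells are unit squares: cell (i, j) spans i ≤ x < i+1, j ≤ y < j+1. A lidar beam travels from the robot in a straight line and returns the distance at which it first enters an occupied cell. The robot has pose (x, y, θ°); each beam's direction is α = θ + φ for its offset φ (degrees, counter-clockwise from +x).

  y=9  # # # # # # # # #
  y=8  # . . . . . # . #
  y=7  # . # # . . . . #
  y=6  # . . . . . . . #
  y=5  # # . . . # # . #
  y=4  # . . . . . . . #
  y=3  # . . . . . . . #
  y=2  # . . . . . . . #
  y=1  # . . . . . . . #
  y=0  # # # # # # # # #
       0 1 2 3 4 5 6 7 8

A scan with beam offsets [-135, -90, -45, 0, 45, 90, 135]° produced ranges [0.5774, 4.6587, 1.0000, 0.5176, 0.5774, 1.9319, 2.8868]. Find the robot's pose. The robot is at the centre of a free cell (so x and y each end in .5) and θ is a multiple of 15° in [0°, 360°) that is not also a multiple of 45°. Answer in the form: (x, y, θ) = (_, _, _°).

(x, y, θ) = (7.5, 5.5, 345°)

Enumerate (i+0.5, j+0.5, θ) over the 50 free cells and 16 admissible headings. For each, cast all 7 beams and compare to the given ranges.
  (4.5, 4.5, 330°): beam 1 = 3.6235 ≠ 0.5774 ✗
  (6.5, 7.5, 105°): beam 1 = 1.7321 ≠ 0.5774 ✗
  (3.5, 3.5, 300°): beam 1 = 2.5882 ≠ 0.5774 ✗
  …
  (7.5, 5.5, 345°): r_1=0.5774, r_2=4.6587, r_3=1.0000, r_4=0.5176, r_5=0.5774, r_6=1.9319, r_7=2.8868 — all match ✓
Unique over the lattice → pose = (7.5, 5.5, 345°).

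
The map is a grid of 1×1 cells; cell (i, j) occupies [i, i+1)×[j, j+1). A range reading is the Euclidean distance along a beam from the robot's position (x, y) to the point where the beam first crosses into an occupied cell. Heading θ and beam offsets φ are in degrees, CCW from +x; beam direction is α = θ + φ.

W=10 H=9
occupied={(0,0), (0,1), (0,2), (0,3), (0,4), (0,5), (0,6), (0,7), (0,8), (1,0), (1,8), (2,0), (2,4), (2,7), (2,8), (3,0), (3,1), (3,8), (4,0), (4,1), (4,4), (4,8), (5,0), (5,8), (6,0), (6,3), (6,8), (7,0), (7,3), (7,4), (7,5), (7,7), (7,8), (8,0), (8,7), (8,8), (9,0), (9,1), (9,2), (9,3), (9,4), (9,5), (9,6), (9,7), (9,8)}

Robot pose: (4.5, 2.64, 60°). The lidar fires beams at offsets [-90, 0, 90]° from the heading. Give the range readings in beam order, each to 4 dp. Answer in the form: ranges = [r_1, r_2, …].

ranges = [3.2800, 5.0345, 2.7200]

beam 1: φ=-90°, α=330°
  d=(0.8660,-0.5000)  start (4,2)  tX=0.5774 tY=1.2800  stride 1/|dx|=1.1547 1/|dy|=2.0000
    cross x-line → (5,2), t=0.5774
    cross y-line → (5,1), t=1.2800
    cross x-line → (6,1), t=1.7321
    cross x-line → (7,1), t=2.8868
    cross y-line → (7,0), t=3.2800 (wall)
  → r_1 = 3.2800
beam 2: φ=0°, α=60°
  d=(0.5000,0.8660)  start (4,2)  tX=1.0000 tY=0.4157  stride 1/|dx|=2.0000 1/|dy|=1.1547
    cross y-line → (4,3), t=0.4157
    cross x-line → (5,3), t=1.0000
    cross y-line → (5,4), t=1.5704
    cross y-line → (5,5), t=2.7251
    cross x-line → (6,5), t=3.0000
    cross y-line → (6,6), t=3.8798
    cross x-line → (7,6), t=5.0000
    cross y-line → (7,7), t=5.0345 (wall)
  → r_2 = 5.0345
beam 3: φ=90°, α=150°
  d=(-0.8660,0.5000)  start (4,2)  tX=0.5774 tY=0.7200  stride 1/|dx|=1.1547 1/|dy|=2.0000
    cross x-line → (3,2), t=0.5774
    cross y-line → (3,3), t=0.7200
    cross x-line → (2,3), t=1.7321
    cross y-line → (2,4), t=2.7200 (wall)
  → r_3 = 2.7200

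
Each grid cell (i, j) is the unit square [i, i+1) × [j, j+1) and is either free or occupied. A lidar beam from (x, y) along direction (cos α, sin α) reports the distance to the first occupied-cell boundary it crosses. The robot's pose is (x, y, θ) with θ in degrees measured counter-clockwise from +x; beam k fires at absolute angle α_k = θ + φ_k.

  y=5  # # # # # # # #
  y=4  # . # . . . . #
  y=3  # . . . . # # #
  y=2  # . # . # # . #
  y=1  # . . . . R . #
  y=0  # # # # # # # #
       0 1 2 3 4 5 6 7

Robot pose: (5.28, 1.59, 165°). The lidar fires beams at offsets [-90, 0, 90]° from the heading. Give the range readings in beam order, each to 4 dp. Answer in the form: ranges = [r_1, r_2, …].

beam 1: φ=-90°, α=75°
  d=(0.2588,0.9659)  start (5,1)  tX=2.7819 tY=0.4245  stride 1/|dx|=3.8637 1/|dy|=1.0353
    cross y-line → (5,2), t=0.4245 (wall)
  → r_1 = 0.4245
beam 2: φ=0°, α=165°
  d=(-0.9659,0.2588)  start (5,1)  tX=0.2899 tY=1.5841  stride 1/|dx|=1.0353 1/|dy|=3.8637
    cross x-line → (4,1), t=0.2899
    cross x-line → (3,1), t=1.3252
    cross y-line → (3,2), t=1.5841
    cross x-line → (2,2), t=2.3604 (wall)
  → r_2 = 2.3604
beam 3: φ=90°, α=255°
  d=(-0.2588,-0.9659)  start (5,1)  tX=1.0818 tY=0.6108  stride 1/|dx|=3.8637 1/|dy|=1.0353
    cross y-line → (5,0), t=0.6108 (wall)
  → r_3 = 0.6108

ranges = [0.4245, 2.3604, 0.6108]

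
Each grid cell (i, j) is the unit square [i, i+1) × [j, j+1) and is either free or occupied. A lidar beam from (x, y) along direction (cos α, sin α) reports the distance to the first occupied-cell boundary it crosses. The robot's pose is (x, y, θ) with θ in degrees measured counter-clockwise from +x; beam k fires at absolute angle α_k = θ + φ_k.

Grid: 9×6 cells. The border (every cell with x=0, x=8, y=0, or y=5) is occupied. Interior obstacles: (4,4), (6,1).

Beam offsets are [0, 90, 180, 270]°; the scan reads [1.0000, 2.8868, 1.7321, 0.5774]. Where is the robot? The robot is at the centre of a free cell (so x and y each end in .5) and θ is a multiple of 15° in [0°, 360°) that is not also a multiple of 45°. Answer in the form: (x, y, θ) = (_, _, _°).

(x, y, θ) = (7.5, 3.5, 60°)

Candidates: 26 free-cell centres × 16 headings = 416 poses. Raycast each; keep the one whose scan matches to 4 dp.
  (1.5, 1.5, 15°): beam 1 = 6.7293 ≠ 1.0000 ✗
  (1.5, 1.5, 120°): beam 2 = 0.5774 ≠ 2.8868 ✗
  (7.5, 3.5, 330°): beam 1 = 0.5774 ≠ 1.0000 ✗
  …
  (7.5, 3.5, 60°): r_1=1.0000, r_2=2.8868, r_3=1.7321, r_4=0.5774 — all match ✓
No second candidate reproduces the full scan.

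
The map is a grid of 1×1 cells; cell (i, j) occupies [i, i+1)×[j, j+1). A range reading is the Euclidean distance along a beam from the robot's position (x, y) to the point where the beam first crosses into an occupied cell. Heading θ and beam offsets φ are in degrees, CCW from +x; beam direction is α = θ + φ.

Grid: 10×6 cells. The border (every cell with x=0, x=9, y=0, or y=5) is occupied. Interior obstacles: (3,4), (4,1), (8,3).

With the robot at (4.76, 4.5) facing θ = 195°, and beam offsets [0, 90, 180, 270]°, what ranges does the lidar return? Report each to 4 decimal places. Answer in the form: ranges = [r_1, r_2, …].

beam 1: φ=0°, α=195°
  d=(-0.9659,-0.2588)  start (4,4)  tX=0.7868 tY=1.9319  stride 1/|dx|=1.0353 1/|dy|=3.8637
    cross x-line → (3,4), t=0.7868 (wall)
  → r_1 = 0.7868
beam 2: φ=90°, α=285°
  d=(0.2588,-0.9659)  start (4,4)  tX=0.9273 tY=0.5176  stride 1/|dx|=3.8637 1/|dy|=1.0353
    cross y-line → (4,3), t=0.5176
    cross x-line → (5,3), t=0.9273
    cross y-line → (5,2), t=1.5529
    cross y-line → (5,1), t=2.5882
    cross y-line → (5,0), t=3.6235 (wall)
  → r_2 = 3.6235
beam 3: φ=180°, α=15°
  d=(0.9659,0.2588)  start (4,4)  tX=0.2485 tY=1.9319  stride 1/|dx|=1.0353 1/|dy|=3.8637
    cross x-line → (5,4), t=0.2485
    cross x-line → (6,4), t=1.2837
    cross y-line → (6,5), t=1.9319 (wall)
  → r_3 = 1.9319
beam 4: φ=270°, α=105°
  d=(-0.2588,0.9659)  start (4,4)  tX=2.9364 tY=0.5176  stride 1/|dx|=3.8637 1/|dy|=1.0353
    cross y-line → (4,5), t=0.5176 (wall)
  → r_4 = 0.5176

ranges = [0.7868, 3.6235, 1.9319, 0.5176]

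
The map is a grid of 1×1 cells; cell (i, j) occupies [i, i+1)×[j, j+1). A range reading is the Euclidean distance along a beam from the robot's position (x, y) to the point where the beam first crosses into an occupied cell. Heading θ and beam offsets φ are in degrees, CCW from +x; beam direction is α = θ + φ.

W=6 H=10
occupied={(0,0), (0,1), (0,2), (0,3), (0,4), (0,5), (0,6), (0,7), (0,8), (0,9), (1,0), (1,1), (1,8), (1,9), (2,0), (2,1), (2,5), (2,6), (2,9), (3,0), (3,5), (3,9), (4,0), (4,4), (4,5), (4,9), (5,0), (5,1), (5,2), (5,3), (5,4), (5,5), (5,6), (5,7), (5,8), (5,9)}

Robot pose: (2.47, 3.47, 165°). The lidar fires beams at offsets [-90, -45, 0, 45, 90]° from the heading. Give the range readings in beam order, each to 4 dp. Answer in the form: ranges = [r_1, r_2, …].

ranges = [1.5840, 2.9400, 1.5219, 1.6974, 1.5219]

beam 1: φ=-90°, α=75°
  direction (0.2588, 0.9659); cell (2,3); t to first gridline: x 2.0478, y 0.5487 (then +3.8637 / +1.0353)
    (2,4) via y @ 0.5487
    (2,5) via y @ 1.5840  # hit
  → r_1 = 1.5840
beam 2: φ=-45°, α=120°
  direction (-0.5000, 0.8660); cell (2,3); t to first gridline: x 0.9400, y 0.6120 (then +2.0000 / +1.1547)
    (2,4) via y @ 0.6120
    (1,4) via x @ 0.9400
    (1,5) via y @ 1.7667
    (1,6) via y @ 2.9214
    (0,6) via x @ 2.9400  # hit
  → r_2 = 2.9400
beam 3: φ=0°, α=165°
  direction (-0.9659, 0.2588); cell (2,3); t to first gridline: x 0.4866, y 2.0478 (then +1.0353 / +3.8637)
    (1,3) via x @ 0.4866
    (0,3) via x @ 1.5219  # hit
  → r_3 = 1.5219
beam 4: φ=45°, α=210°
  direction (-0.8660, -0.5000); cell (2,3); t to first gridline: x 0.5427, y 0.9400 (then +1.1547 / +2.0000)
    (1,3) via x @ 0.5427
    (1,2) via y @ 0.9400
    (0,2) via x @ 1.6974  # hit
  → r_4 = 1.6974
beam 5: φ=90°, α=255°
  direction (-0.2588, -0.9659); cell (2,3); t to first gridline: x 1.8159, y 0.4866 (then +3.8637 / +1.0353)
    (2,2) via y @ 0.4866
    (2,1) via y @ 1.5219  # hit
  → r_5 = 1.5219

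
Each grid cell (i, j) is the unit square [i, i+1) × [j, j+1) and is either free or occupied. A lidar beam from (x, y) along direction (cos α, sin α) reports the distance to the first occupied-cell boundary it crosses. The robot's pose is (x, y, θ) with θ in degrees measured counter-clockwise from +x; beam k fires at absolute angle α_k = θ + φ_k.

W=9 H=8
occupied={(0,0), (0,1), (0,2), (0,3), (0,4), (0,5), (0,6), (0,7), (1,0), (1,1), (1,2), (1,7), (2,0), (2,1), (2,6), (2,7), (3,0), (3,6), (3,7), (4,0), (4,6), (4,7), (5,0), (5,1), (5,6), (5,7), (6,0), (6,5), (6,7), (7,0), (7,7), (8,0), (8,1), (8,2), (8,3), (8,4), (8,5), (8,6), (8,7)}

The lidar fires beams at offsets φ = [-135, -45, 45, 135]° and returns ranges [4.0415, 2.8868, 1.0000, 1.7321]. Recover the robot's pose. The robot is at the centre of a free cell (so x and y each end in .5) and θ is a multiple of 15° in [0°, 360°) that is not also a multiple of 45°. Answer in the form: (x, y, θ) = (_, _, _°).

Enumerate (i+0.5, j+0.5, θ) over the 33 free cells and 16 admissible headings. For each, cast all 4 beams and compare to the given ranges.
  (7.5, 5.5, 210°): beam 1 = 1.5529 ≠ 4.0415 ✗
  (4.5, 5.5, 300°): beam 1 = 1.9319 ≠ 4.0415 ✗
  (3.5, 1.5, 195°): beam 1 = 5.0000 ≠ 4.0415 ✗
  (2.5, 5.5, 330°): beam 1 = 1.5529 ≠ 4.0415 ✗
  …
  (3.5, 2.5, 195°): r_1=4.0415, r_2=2.8868, r_3=1.0000, r_4=1.7321 — all match ✓
Unique over the lattice → pose = (3.5, 2.5, 195°).

(x, y, θ) = (3.5, 2.5, 195°)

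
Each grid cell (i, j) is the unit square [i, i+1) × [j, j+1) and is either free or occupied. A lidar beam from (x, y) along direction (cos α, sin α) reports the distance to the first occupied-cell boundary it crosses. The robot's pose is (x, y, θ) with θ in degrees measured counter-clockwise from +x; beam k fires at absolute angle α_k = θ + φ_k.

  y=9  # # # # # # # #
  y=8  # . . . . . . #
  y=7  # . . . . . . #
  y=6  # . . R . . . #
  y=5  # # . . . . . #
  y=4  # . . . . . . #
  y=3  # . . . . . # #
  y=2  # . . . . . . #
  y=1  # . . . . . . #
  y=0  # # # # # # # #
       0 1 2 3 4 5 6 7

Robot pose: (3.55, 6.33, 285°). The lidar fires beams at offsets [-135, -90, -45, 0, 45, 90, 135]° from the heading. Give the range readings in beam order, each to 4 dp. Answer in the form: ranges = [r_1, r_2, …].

beam 1: φ=-135°, α=150°
  direction (-0.8660, 0.5000); cell (3,6); t to first gridline: x 0.6351, y 1.3400 (then +1.1547 / +2.0000)
    (2,6) via x @ 0.6351
    (2,7) via y @ 1.3400
    (1,7) via x @ 1.7898
    (0,7) via x @ 2.9445  # hit
  → r_1 = 2.9445
beam 2: φ=-90°, α=195°
  direction (-0.9659, -0.2588); cell (3,6); t to first gridline: x 0.5694, y 1.2750 (then +1.0353 / +3.8637)
    (2,6) via x @ 0.5694
    (2,5) via y @ 1.2750
    (1,5) via x @ 1.6047  # hit
  → r_2 = 1.6047
beam 3: φ=-45°, α=240°
  direction (-0.5000, -0.8660); cell (3,6); t to first gridline: x 1.1000, y 0.3811 (then +2.0000 / +1.1547)
    (3,5) via y @ 0.3811
    (2,5) via x @ 1.1000
    (2,4) via y @ 1.5358
    (2,3) via y @ 2.6905
    (1,3) via x @ 3.1000
    (1,2) via y @ 3.8452
    (1,1) via y @ 4.9999
    (0,1) via x @ 5.1000  # hit
  → r_3 = 5.1000
beam 4: φ=0°, α=285°
  direction (0.2588, -0.9659); cell (3,6); t to first gridline: x 1.7387, y 0.3416 (then +3.8637 / +1.0353)
    (3,5) via y @ 0.3416
    (3,4) via y @ 1.3769
    (4,4) via x @ 1.7387
    (4,3) via y @ 2.4122
    (4,2) via y @ 3.4475
    (4,1) via y @ 4.4827
    (4,0) via y @ 5.5180  # hit
  → r_4 = 5.5180
beam 5: φ=45°, α=330°
  direction (0.8660, -0.5000); cell (3,6); t to first gridline: x 0.5196, y 0.6600 (then +1.1547 / +2.0000)
    (4,6) via x @ 0.5196
    (4,5) via y @ 0.6600
    (5,5) via x @ 1.6743
    (5,4) via y @ 2.6600
    (6,4) via x @ 2.8290
    (7,4) via x @ 3.9837  # hit
  → r_5 = 3.9837
beam 6: φ=90°, α=15°
  direction (0.9659, 0.2588); cell (3,6); t to first gridline: x 0.4659, y 2.5887 (then +1.0353 / +3.8637)
    (4,6) via x @ 0.4659
    (5,6) via x @ 1.5012
    (6,6) via x @ 2.5364
    (6,7) via y @ 2.5887
    (7,7) via x @ 3.5717  # hit
  → r_6 = 3.5717
beam 7: φ=135°, α=60°
  direction (0.5000, 0.8660); cell (3,6); t to first gridline: x 0.9000, y 0.7736 (then +2.0000 / +1.1547)
    (3,7) via y @ 0.7736
    (4,7) via x @ 0.9000
    (4,8) via y @ 1.9283
    (5,8) via x @ 2.9000
    (5,9) via y @ 3.0831  # hit
  → r_7 = 3.0831

ranges = [2.9445, 1.6047, 5.1000, 5.5180, 3.9837, 3.5717, 3.0831]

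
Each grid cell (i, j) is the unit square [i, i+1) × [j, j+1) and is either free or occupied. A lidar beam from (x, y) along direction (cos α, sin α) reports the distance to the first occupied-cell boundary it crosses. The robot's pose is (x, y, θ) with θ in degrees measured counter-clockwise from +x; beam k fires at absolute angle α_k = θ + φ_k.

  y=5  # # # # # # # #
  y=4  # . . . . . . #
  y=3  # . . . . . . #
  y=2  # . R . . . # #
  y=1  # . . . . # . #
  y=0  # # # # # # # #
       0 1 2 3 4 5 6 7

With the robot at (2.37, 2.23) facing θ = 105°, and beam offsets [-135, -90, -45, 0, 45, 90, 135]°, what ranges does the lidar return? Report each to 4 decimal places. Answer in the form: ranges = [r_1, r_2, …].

beam 1: φ=-135°, α=330°
  cosα=0.8660 sinα=-0.5000 | (2,2) | tMaxX 0.7275 tMaxY 0.4600 | tΔX 1.1547 tΔY 2.0000
    t=0.4600 [y] (2,1)
    t=0.7275 [x] (3,1)
    t=1.8822 [x] (4,1)
    t=2.4600 [y] (4,0) — stop
  → r_1 = 2.4600
beam 2: φ=-90°, α=15°
  cosα=0.9659 sinα=0.2588 | (2,2) | tMaxX 0.6522 tMaxY 2.9751 | tΔX 1.0353 tΔY 3.8637
    t=0.6522 [x] (3,2)
    t=1.6875 [x] (4,2)
    t=2.7228 [x] (5,2)
    t=2.9751 [y] (5,3)
    t=3.7581 [x] (6,3)
    t=4.7933 [x] (7,3) — stop
  → r_2 = 4.7933
beam 3: φ=-45°, α=60°
  cosα=0.5000 sinα=0.8660 | (2,2) | tMaxX 1.2600 tMaxY 0.8891 | tΔX 2.0000 tΔY 1.1547
    t=0.8891 [y] (2,3)
    t=1.2600 [x] (3,3)
    t=2.0438 [y] (3,4)
    t=3.1985 [y] (3,5) — stop
  → r_3 = 3.1985
beam 4: φ=0°, α=105°
  cosα=-0.2588 sinα=0.9659 | (2,2) | tMaxX 1.4296 tMaxY 0.7972 | tΔX 3.8637 tΔY 1.0353
    t=0.7972 [y] (2,3)
    t=1.4296 [x] (1,3)
    t=1.8324 [y] (1,4)
    t=2.8677 [y] (1,5) — stop
  → r_4 = 2.8677
beam 5: φ=45°, α=150°
  cosα=-0.8660 sinα=0.5000 | (2,2) | tMaxX 0.4272 tMaxY 1.5400 | tΔX 1.1547 tΔY 2.0000
    t=0.4272 [x] (1,2)
    t=1.5400 [y] (1,3)
    t=1.5819 [x] (0,3) — stop
  → r_5 = 1.5819
beam 6: φ=90°, α=195°
  cosα=-0.9659 sinα=-0.2588 | (2,2) | tMaxX 0.3831 tMaxY 0.8887 | tΔX 1.0353 tΔY 3.8637
    t=0.3831 [x] (1,2)
    t=0.8887 [y] (1,1)
    t=1.4183 [x] (0,1) — stop
  → r_6 = 1.4183
beam 7: φ=135°, α=240°
  cosα=-0.5000 sinα=-0.8660 | (2,2) | tMaxX 0.7400 tMaxY 0.2656 | tΔX 2.0000 tΔY 1.1547
    t=0.2656 [y] (2,1)
    t=0.7400 [x] (1,1)
    t=1.4203 [y] (1,0) — stop
  → r_7 = 1.4203

ranges = [2.4600, 4.7933, 3.1985, 2.8677, 1.5819, 1.4183, 1.4203]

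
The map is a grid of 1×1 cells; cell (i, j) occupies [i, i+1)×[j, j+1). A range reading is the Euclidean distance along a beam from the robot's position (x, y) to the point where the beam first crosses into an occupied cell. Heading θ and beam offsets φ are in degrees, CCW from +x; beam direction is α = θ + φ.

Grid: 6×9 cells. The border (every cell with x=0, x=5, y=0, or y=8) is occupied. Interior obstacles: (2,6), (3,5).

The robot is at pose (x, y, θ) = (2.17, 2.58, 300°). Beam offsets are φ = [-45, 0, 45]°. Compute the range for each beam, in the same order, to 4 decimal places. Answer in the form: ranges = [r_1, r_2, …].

ranges = [1.6357, 1.8244, 2.9298]

beam 1: φ=-45°, α=255°
  direction (-0.2588, -0.9659); cell (2,2); t to first gridline: x 0.6568, y 0.6005 (then +3.8637 / +1.0353)
    (2,1) via y @ 0.6005
    (1,1) via x @ 0.6568
    (1,0) via y @ 1.6357  # hit
  → r_1 = 1.6357
beam 2: φ=0°, α=300°
  direction (0.5000, -0.8660); cell (2,2); t to first gridline: x 1.6600, y 0.6697 (then +2.0000 / +1.1547)
    (2,1) via y @ 0.6697
    (3,1) via x @ 1.6600
    (3,0) via y @ 1.8244  # hit
  → r_2 = 1.8244
beam 3: φ=45°, α=345°
  direction (0.9659, -0.2588); cell (2,2); t to first gridline: x 0.8593, y 2.2409 (then +1.0353 / +3.8637)
    (3,2) via x @ 0.8593
    (4,2) via x @ 1.8946
    (4,1) via y @ 2.2409
    (5,1) via x @ 2.9298  # hit
  → r_3 = 2.9298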